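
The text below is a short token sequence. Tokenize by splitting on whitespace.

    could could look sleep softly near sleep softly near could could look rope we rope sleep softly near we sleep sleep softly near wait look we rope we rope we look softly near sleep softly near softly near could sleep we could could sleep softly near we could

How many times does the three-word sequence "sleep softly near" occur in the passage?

Scanning the 46 overlapping trigram windows for "sleep softly near":
  position 4–6: sleep softly near
  position 7–9: sleep softly near
  position 16–18: sleep softly near
  position 21–23: sleep softly near
  position 34–36: sleep softly near
  position 44–46: sleep softly near

6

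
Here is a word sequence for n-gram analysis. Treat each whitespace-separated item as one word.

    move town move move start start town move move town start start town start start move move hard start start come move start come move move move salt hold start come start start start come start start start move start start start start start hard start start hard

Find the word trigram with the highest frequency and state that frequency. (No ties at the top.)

"start start start", 5 times

Trigram frequencies (highest first):
  start start start: 5
  town move move: 2
  move start start: 2
  start start town: 2
  town start start: 2
  start start move: 2
  … (25 more, each ≤ 2)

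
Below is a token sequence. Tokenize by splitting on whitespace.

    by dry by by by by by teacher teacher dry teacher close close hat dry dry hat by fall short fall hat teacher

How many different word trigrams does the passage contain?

23 tokens → 21 trigram windows in total.
Repeated trigrams (each contributes count−1 duplicates):
  by by by: 3
2 duplicate windows → 21 − 2 = 19 distinct.

19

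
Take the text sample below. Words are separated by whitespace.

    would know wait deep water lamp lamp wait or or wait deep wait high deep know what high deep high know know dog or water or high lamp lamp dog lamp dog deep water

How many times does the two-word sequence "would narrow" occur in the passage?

0

Scanning the 33 overlapping bigram windows for "would narrow":
  (none found)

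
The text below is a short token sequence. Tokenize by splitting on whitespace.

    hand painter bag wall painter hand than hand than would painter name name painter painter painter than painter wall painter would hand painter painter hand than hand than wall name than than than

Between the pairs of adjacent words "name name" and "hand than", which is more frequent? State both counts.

"name name": 1 occurrence
"hand than": 4 occurrences

"hand than" (4 vs 1)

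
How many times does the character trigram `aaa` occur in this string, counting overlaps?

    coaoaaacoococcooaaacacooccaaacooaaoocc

3

Sliding a length-3 window over the 38 characters (36 positions):
  position 5–7: aaa
  position 17–19: aaa
  position 27–29: aaa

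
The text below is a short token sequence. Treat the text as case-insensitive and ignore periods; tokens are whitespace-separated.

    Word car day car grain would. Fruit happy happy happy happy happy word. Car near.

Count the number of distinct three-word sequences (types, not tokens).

15 tokens → 13 trigram windows in total.
Repeated trigrams (each contributes count−1 duplicates):
  happy happy happy: 3
2 duplicate windows → 13 − 2 = 11 distinct.

11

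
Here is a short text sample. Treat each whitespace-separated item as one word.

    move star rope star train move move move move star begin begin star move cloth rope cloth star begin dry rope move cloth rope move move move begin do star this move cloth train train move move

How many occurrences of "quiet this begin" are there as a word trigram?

Scanning the 35 overlapping trigram windows for "quiet this begin":
  (none found)

0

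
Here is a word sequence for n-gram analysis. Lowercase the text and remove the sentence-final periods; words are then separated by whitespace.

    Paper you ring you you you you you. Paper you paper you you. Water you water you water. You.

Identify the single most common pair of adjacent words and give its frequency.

"you you", 5 times

Bigram frequencies (highest first):
  you you: 5
  paper you: 3
  you water: 3
  water you: 3
  you paper: 2
  you ring: 1
  … (1 more, each ≤ 1)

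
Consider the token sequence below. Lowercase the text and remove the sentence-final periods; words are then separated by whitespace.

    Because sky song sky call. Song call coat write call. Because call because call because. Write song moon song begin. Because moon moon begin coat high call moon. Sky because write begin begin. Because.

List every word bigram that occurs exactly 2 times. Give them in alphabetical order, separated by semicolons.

Bigram counts meeting the condition (exactly 2 times):
  because call: 2
  because write: 2
  begin because: 2

because call; because write; begin because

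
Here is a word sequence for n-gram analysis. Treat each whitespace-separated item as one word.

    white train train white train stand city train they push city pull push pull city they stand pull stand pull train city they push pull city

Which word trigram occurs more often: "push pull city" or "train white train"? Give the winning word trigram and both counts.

"push pull city" (2 vs 1)

"push pull city": 2 occurrences
"train white train": 1 occurrence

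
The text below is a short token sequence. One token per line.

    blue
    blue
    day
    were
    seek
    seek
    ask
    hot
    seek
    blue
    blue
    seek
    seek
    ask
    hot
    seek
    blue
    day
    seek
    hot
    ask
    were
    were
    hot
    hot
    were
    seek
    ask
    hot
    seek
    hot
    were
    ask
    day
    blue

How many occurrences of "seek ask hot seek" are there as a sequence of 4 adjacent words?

3

Scanning the 32 overlapping 4-gram windows for "seek ask hot seek":
  position 6–9: seek ask hot seek
  position 13–16: seek ask hot seek
  position 27–30: seek ask hot seek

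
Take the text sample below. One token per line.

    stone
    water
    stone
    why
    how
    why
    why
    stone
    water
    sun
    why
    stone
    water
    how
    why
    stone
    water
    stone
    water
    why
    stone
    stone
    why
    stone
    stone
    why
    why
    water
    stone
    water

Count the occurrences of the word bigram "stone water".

Scanning the 29 overlapping bigram windows for "stone water":
  position 1–2: stone water
  position 8–9: stone water
  position 12–13: stone water
  position 16–17: stone water
  position 18–19: stone water
  position 29–30: stone water

6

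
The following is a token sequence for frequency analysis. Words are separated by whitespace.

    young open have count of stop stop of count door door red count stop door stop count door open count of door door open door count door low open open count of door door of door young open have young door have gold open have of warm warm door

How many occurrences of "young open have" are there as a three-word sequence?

2

Scanning the 47 overlapping trigram windows for "young open have":
  position 1–3: young open have
  position 37–39: young open have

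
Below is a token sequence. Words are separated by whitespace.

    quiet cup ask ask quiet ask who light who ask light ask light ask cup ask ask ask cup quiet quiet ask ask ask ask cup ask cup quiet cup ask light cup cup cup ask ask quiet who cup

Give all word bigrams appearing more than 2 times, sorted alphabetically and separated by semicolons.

Bigram counts meeting the condition (more than 2 times):
  ask ask: 7
  ask cup: 4
  ask light: 3
  cup ask: 5

ask ask; ask cup; ask light; cup ask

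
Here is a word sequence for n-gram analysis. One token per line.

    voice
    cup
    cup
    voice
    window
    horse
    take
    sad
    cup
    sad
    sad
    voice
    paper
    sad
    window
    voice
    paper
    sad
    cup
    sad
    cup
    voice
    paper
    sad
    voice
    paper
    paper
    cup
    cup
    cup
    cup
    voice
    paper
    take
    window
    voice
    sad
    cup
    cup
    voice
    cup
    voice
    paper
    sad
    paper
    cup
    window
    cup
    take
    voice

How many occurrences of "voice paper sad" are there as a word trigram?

4

Scanning the 48 overlapping trigram windows for "voice paper sad":
  position 12–14: voice paper sad
  position 16–18: voice paper sad
  position 22–24: voice paper sad
  position 42–44: voice paper sad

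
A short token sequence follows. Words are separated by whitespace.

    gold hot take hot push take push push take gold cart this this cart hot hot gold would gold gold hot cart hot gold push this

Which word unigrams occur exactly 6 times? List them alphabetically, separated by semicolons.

gold; hot

Unigram counts meeting the condition (exactly 6 times):
  gold: 6
  hot: 6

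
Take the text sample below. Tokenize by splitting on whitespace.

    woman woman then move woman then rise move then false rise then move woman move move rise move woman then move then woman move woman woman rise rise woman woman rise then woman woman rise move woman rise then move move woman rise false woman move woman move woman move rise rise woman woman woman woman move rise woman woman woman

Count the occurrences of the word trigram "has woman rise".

Scanning the 59 overlapping trigram windows for "has woman rise":
  (none found)

0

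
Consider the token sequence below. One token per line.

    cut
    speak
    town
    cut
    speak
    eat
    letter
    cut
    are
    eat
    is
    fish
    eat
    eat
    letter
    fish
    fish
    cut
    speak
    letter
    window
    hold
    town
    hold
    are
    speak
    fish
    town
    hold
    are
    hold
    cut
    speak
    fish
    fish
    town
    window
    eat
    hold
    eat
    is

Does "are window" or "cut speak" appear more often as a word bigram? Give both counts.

"are window": 0 occurrences
"cut speak": 4 occurrences

"cut speak" (4 vs 0)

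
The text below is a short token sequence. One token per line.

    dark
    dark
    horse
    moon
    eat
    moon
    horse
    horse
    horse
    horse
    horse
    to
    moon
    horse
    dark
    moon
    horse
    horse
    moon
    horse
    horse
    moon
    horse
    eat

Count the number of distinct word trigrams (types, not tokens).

24 tokens → 22 trigram windows in total.
Repeated trigrams (each contributes count−1 duplicates):
  horse horse horse: 3
  moon horse horse: 3
  horse horse moon: 2
  horse moon horse: 2
6 duplicate windows → 22 − 6 = 16 distinct.

16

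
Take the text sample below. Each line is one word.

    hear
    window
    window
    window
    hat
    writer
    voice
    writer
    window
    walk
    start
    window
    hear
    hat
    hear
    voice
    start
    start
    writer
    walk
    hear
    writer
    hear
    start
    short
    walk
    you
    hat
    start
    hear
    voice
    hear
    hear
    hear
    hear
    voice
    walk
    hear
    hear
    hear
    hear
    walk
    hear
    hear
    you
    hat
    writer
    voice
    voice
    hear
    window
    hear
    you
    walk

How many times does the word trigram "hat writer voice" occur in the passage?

2

Scanning the 52 overlapping trigram windows for "hat writer voice":
  position 5–7: hat writer voice
  position 46–48: hat writer voice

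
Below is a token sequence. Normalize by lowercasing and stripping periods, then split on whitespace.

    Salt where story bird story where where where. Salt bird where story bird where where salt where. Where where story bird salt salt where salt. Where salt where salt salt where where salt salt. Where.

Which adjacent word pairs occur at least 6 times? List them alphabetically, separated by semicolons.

Bigram counts meeting the condition (at least 6 times):
  salt where: 7
  where salt: 6
  where where: 6

salt where; where salt; where where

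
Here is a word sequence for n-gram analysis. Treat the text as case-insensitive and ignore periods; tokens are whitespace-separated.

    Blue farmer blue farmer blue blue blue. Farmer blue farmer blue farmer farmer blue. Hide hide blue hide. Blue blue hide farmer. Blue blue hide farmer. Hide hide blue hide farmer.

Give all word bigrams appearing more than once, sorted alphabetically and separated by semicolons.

Bigram counts meeting the condition (more than once):
  blue blue: 4
  blue farmer: 5
  blue hide: 5
  farmer blue: 6
  hide blue: 3
  hide farmer: 3
  hide hide: 2

blue blue; blue farmer; blue hide; farmer blue; hide blue; hide farmer; hide hide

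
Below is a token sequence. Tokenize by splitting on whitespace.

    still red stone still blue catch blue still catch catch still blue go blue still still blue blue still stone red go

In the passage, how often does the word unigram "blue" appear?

6

Scanning the 22 tokens for "blue":
  position 5: blue
  position 7: blue
  position 12: blue
  position 14: blue
  position 17: blue
  position 18: blue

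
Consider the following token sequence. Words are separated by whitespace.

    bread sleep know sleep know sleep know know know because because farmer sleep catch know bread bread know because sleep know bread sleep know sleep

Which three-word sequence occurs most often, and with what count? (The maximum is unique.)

Trigram frequencies (highest first):
  sleep know sleep: 3
  bread sleep know: 2
  know sleep know: 2
  sleep know know: 1
  know know know: 1
  know know because: 1
  … (13 more, each ≤ 1)

"sleep know sleep", 3 times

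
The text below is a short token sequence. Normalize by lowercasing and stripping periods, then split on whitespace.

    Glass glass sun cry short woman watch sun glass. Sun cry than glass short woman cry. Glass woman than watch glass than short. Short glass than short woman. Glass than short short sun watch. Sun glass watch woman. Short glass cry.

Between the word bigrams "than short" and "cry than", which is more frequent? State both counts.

"than short" (3 vs 1)

"than short": 3 occurrences
"cry than": 1 occurrence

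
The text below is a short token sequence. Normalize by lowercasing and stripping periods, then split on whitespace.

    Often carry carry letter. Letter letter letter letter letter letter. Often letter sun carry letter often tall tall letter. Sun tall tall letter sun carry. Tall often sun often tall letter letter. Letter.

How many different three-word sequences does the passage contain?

23

33 tokens → 31 trigram windows in total.
Repeated trigrams (each contributes count−1 duplicates):
  letter letter letter: 6
  letter sun carry: 2
  tall letter sun: 2
  tall tall letter: 2
8 duplicate windows → 31 − 8 = 23 distinct.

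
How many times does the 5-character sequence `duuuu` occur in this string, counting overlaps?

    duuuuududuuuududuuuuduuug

3

Sliding a length-5 window over the 25 characters (21 positions):
  position 1–5: duuuu
  position 9–13: duuuu
  position 16–20: duuuu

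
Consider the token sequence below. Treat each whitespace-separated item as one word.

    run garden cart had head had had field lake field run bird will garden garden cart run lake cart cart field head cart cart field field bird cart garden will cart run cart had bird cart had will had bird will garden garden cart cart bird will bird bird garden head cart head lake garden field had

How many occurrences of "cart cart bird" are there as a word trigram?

Scanning the 55 overlapping trigram windows for "cart cart bird":
  position 44–46: cart cart bird

1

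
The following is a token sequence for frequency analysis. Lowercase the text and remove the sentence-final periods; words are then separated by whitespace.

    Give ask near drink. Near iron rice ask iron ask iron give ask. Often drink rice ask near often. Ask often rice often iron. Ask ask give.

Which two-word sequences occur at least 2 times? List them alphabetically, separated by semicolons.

ask iron; ask near; ask often; give ask; iron ask; rice ask

Bigram counts meeting the condition (at least 2 times):
  ask iron: 2
  ask near: 2
  ask often: 2
  give ask: 2
  iron ask: 2
  rice ask: 2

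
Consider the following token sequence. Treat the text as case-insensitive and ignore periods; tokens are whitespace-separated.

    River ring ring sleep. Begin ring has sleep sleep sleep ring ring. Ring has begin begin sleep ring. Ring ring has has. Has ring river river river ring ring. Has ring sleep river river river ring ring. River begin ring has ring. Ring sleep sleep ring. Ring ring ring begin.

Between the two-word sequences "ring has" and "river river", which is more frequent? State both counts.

"ring has" (5 vs 4)

"ring has": 5 occurrences
"river river": 4 occurrences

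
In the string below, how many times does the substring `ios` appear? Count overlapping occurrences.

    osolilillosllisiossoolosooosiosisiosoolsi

3

Sliding a length-3 window over the 41 characters (39 positions):
  position 16–18: ios
  position 29–31: ios
  position 34–36: ios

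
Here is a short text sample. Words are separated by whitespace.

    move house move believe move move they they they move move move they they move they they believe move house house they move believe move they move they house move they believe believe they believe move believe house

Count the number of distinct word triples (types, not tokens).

29

38 tokens → 36 trigram windows in total.
Repeated trigrams (each contributes count−1 duplicates):
  move they they: 3
  move believe move: 2
  move move they: 2
  they believe move: 2
  they move they: 2
  they they move: 2
7 duplicate windows → 36 − 7 = 29 distinct.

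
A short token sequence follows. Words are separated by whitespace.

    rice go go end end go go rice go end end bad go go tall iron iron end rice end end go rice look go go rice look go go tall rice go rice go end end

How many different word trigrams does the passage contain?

37 tokens → 35 trigram windows in total.
Repeated trigrams (each contributes count−1 duplicates):
  go end end: 3
  end end go: 2
  go go rice: 2
  go go tall: 2
  go rice go: 2
  go rice look: 2
  look go go: 2
  rice go end: 2
  … (1 more repeated)
10 duplicate windows → 35 − 10 = 25 distinct.

25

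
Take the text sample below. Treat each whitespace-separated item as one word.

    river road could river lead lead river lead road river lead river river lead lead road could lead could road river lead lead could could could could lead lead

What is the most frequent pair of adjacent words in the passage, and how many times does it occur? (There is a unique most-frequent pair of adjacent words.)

Bigram frequencies (highest first):
  river lead: 5
  lead lead: 4
  could could: 3
  road could: 2
  lead river: 2
  lead road: 2
  … (7 more, each ≤ 2)

"river lead", 5 times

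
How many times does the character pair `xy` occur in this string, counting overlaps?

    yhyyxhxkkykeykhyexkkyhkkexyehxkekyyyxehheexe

1

Sliding a length-2 window over the 44 characters (43 positions):
  position 26–27: xy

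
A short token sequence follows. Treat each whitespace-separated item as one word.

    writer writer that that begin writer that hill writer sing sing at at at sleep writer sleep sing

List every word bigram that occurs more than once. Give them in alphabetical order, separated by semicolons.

at at; writer that

Bigram counts meeting the condition (more than once):
  at at: 2
  writer that: 2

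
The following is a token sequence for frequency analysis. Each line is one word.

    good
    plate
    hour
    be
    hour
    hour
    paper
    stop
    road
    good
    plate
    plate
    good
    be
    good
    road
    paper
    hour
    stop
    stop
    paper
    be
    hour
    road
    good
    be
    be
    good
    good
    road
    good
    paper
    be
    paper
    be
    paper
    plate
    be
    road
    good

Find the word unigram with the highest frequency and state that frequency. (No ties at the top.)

Unigram frequencies (highest first):
  good: 9
  be: 8
  paper: 6
  hour: 5
  road: 5
  plate: 4
  … (1 more, each ≤ 3)

"good", 9 times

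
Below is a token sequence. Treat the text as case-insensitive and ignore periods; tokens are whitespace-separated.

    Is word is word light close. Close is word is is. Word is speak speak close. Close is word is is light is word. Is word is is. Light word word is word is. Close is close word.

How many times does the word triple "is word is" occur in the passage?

7

Scanning the 36 overlapping trigram windows for "is word is":
  position 1–3: is word is
  position 8–10: is word is
  position 11–13: is word is
  position 18–20: is word is
  position 23–25: is word is
  position 25–27: is word is
  position 32–34: is word is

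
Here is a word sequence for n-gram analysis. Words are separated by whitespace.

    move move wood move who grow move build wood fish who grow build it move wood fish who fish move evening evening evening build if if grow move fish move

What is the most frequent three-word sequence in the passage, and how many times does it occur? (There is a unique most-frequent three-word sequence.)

"wood fish who", 2 times

Trigram frequencies (highest first):
  wood fish who: 2
  move move wood: 1
  move wood move: 1
  wood move who: 1
  move who grow: 1
  who grow move: 1
  … (21 more, each ≤ 1)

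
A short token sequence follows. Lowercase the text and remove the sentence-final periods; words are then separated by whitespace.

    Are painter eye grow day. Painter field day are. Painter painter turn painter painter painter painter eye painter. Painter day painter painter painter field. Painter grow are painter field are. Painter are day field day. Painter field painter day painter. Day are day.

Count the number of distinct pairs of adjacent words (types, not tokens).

20

43 tokens → 42 bigram windows in total.
Repeated bigrams (each contributes count−1 duplicates):
  painter painter: 7
  are painter: 4
  day painter: 4
  painter field: 4
  painter day: 3
  are day: 2
  day are: 2
  field day: 2
  … (2 more repeated)
22 duplicate windows → 42 − 22 = 20 distinct.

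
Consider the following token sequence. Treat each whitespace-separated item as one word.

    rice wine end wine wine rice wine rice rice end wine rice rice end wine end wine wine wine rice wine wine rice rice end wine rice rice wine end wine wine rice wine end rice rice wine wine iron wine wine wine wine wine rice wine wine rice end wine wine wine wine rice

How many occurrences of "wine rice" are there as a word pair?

10

Scanning the 54 overlapping bigram windows for "wine rice":
  position 5–6: wine rice
  position 7–8: wine rice
  position 11–12: wine rice
  position 19–20: wine rice
  position 22–23: wine rice
  position 26–27: wine rice
  position 32–33: wine rice
  position 45–46: wine rice
  position 48–49: wine rice
  position 54–55: wine rice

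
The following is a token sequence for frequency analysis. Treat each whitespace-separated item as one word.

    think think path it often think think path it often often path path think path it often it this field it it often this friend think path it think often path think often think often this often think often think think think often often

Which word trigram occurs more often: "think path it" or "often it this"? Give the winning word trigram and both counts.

"think path it" (4 vs 1)

"think path it": 4 occurrences
"often it this": 1 occurrence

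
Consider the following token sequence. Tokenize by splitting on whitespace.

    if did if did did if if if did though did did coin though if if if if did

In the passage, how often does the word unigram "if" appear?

9

Scanning the 19 tokens for "if":
  position 1: if
  position 3: if
  position 6: if
  position 7: if
  position 8: if
  position 15: if
  position 16: if
  position 17: if
  position 18: if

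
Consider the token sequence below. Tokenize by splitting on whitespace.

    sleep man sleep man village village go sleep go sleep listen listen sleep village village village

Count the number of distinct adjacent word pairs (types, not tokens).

11

16 tokens → 15 bigram windows in total.
Repeated bigrams (each contributes count−1 duplicates):
  village village: 3
  go sleep: 2
  sleep man: 2
4 duplicate windows → 15 − 4 = 11 distinct.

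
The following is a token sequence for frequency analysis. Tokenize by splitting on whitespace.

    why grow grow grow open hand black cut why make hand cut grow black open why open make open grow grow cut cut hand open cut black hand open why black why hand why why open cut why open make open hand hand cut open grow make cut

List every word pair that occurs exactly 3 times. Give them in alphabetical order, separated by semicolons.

grow grow; why open

Bigram counts meeting the condition (exactly 3 times):
  grow grow: 3
  why open: 3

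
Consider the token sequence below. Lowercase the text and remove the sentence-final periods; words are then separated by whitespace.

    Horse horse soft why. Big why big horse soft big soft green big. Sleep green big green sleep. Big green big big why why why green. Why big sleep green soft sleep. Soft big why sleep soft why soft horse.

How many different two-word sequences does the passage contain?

25

40 tokens → 39 bigram windows in total.
Repeated bigrams (each contributes count−1 duplicates):
  big why: 3
  green big: 3
  why big: 3
  big green: 2
  big sleep: 2
  horse soft: 2
  sleep green: 2
  sleep soft: 2
  … (3 more repeated)
14 duplicate windows → 39 − 14 = 25 distinct.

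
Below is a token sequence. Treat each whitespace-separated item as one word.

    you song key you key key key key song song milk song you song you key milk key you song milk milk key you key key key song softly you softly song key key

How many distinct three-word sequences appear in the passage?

34 tokens → 32 trigram windows in total.
Repeated trigrams (each contributes count−1 duplicates):
  key key key: 3
  key key song: 2
  key you key: 2
  milk key you: 2
  you key key: 2
6 duplicate windows → 32 − 6 = 26 distinct.

26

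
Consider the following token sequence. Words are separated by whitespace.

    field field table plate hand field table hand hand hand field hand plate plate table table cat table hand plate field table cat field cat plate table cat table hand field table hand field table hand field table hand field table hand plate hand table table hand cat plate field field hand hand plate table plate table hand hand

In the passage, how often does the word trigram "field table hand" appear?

Scanning the 57 overlapping trigram windows for "field table hand":
  position 6–8: field table hand
  position 31–33: field table hand
  position 34–36: field table hand
  position 37–39: field table hand
  position 40–42: field table hand

5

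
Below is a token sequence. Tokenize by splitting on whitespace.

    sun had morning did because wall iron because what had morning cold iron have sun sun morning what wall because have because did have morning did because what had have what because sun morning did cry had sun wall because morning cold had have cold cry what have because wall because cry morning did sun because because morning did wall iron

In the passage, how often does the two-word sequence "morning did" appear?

Scanning the 60 overlapping bigram windows for "morning did":
  position 3–4: morning did
  position 25–26: morning did
  position 34–35: morning did
  position 53–54: morning did
  position 58–59: morning did

5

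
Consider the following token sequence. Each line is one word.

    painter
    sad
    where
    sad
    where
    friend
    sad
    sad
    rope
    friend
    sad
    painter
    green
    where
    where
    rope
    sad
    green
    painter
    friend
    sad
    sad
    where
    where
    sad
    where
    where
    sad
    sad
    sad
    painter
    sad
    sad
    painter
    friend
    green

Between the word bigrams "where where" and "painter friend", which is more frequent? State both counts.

"where where": 3 occurrences
"painter friend": 2 occurrences

"where where" (3 vs 2)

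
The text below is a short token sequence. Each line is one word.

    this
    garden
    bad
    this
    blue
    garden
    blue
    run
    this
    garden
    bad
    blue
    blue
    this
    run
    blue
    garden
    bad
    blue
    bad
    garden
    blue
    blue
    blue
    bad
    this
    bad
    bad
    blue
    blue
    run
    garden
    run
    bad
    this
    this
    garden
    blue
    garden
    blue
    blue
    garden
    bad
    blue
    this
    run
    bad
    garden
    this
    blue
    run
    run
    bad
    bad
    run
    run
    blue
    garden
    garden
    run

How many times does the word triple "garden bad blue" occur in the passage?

3

Scanning the 58 overlapping trigram windows for "garden bad blue":
  position 10–12: garden bad blue
  position 17–19: garden bad blue
  position 42–44: garden bad blue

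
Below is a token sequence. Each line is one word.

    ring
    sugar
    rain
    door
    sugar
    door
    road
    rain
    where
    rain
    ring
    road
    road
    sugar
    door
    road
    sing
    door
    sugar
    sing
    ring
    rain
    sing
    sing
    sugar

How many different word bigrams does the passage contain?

21

25 tokens → 24 bigram windows in total.
Repeated bigrams (each contributes count−1 duplicates):
  door road: 2
  door sugar: 2
  sugar door: 2
3 duplicate windows → 24 − 3 = 21 distinct.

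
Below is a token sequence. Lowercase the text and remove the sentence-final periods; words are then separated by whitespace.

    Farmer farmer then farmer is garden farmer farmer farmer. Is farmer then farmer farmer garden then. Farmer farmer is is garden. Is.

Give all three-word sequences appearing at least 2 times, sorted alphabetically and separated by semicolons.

farmer farmer is; farmer then farmer; then farmer farmer

Trigram counts meeting the condition (at least 2 times):
  farmer farmer is: 2
  farmer then farmer: 2
  then farmer farmer: 2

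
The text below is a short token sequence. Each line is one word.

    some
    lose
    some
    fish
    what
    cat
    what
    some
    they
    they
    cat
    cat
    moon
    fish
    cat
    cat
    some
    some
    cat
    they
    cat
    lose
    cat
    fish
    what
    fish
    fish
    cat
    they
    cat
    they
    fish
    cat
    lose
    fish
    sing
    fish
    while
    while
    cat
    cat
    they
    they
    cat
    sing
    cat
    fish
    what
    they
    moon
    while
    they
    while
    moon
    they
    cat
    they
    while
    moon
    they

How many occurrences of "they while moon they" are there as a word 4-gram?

Scanning the 57 overlapping 4-gram windows for "they while moon they":
  position 52–55: they while moon they
  position 57–60: they while moon they

2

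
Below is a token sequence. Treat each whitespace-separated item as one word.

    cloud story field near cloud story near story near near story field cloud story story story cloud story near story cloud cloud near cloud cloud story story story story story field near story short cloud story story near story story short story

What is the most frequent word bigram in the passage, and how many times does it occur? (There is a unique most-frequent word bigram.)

"story story", 8 times

Bigram frequencies (highest first):
  story story: 8
  cloud story: 6
  near story: 5
  story near: 4
  story field: 3
  field near: 2
  … (9 more, each ≤ 2)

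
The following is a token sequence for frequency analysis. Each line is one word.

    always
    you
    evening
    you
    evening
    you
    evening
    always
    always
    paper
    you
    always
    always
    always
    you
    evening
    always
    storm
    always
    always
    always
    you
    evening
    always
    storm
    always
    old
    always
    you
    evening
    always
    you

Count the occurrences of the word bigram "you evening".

Scanning the 31 overlapping bigram windows for "you evening":
  position 2–3: you evening
  position 4–5: you evening
  position 6–7: you evening
  position 15–16: you evening
  position 22–23: you evening
  position 29–30: you evening

6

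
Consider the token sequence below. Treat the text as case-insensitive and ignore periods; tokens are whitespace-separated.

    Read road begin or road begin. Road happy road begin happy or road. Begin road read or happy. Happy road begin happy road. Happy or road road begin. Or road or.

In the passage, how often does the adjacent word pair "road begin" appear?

6

Scanning the 30 overlapping bigram windows for "road begin":
  position 2–3: road begin
  position 5–6: road begin
  position 9–10: road begin
  position 13–14: road begin
  position 20–21: road begin
  position 27–28: road begin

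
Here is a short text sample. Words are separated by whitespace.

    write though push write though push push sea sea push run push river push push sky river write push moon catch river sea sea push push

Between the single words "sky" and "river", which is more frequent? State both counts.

"sky": 1 occurrence
"river": 3 occurrences

"river" (3 vs 1)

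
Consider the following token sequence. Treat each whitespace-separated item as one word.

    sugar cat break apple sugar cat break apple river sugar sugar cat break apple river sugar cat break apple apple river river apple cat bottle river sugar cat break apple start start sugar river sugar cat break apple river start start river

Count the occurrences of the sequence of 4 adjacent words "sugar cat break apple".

Scanning the 39 overlapping 4-gram windows for "sugar cat break apple":
  position 1–4: sugar cat break apple
  position 5–8: sugar cat break apple
  position 11–14: sugar cat break apple
  position 16–19: sugar cat break apple
  position 27–30: sugar cat break apple
  position 35–38: sugar cat break apple

6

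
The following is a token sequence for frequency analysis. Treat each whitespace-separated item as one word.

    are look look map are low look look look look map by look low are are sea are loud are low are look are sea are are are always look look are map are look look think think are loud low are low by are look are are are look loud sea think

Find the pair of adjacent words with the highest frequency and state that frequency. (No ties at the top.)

"look look", 6 times

Bigram frequencies (highest first):
  look look: 6
  are look: 5
  are are: 5
  are low: 3
  low are: 3
  look are: 3
  … (22 more, each ≤ 2)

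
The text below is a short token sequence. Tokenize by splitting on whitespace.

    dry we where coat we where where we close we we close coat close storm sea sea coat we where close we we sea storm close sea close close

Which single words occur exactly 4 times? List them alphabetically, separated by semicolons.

sea; where

Unigram counts meeting the condition (exactly 4 times):
  sea: 4
  where: 4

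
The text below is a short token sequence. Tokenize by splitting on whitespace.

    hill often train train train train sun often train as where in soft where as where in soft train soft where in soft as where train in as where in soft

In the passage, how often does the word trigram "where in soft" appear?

4

Scanning the 29 overlapping trigram windows for "where in soft":
  position 11–13: where in soft
  position 16–18: where in soft
  position 21–23: where in soft
  position 29–31: where in soft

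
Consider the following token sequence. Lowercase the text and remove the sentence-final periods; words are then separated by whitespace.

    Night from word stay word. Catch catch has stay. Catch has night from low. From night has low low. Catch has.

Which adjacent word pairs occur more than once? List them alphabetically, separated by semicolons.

Bigram counts meeting the condition (more than once):
  catch has: 3
  night from: 2

catch has; night from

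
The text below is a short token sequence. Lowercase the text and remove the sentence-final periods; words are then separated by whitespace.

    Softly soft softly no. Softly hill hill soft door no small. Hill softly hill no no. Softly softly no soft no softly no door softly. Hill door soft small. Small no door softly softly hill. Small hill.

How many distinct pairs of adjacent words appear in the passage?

37 tokens → 36 bigram windows in total.
Repeated bigrams (each contributes count−1 duplicates):
  softly hill: 4
  no softly: 3
  softly no: 3
  door softly: 2
  no door: 2
  small hill: 2
  softly softly: 2
11 duplicate windows → 36 − 11 = 25 distinct.

25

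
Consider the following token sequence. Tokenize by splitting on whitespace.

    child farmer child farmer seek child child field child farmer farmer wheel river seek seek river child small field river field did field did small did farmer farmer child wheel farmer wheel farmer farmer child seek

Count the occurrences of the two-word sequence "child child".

Scanning the 35 overlapping bigram windows for "child child":
  position 6–7: child child

1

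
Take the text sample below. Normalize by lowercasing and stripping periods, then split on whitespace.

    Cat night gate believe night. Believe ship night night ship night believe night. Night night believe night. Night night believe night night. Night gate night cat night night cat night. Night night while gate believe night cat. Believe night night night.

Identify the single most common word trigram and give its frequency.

Trigram frequencies (highest first):
  night night night: 5
  believe night night: 4
  night believe night: 3
  gate believe night: 2
  night night believe: 2
  night cat night: 2
  … (20 more, each ≤ 2)

"night night night", 5 times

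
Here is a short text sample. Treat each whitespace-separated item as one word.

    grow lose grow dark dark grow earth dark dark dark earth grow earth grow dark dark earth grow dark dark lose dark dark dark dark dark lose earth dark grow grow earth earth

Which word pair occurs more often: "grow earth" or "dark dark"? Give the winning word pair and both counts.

"dark dark" (9 vs 3)

"grow earth": 3 occurrences
"dark dark": 9 occurrences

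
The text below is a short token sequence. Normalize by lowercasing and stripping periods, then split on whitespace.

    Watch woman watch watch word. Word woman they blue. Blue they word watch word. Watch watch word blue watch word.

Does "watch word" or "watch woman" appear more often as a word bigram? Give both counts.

"watch word" (4 vs 1)

"watch word": 4 occurrences
"watch woman": 1 occurrence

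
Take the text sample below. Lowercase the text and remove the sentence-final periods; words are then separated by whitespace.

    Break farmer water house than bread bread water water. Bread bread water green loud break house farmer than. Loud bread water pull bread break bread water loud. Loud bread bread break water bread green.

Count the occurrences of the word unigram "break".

Scanning the 34 tokens for "break":
  position 1: break
  position 15: break
  position 24: break
  position 31: break

4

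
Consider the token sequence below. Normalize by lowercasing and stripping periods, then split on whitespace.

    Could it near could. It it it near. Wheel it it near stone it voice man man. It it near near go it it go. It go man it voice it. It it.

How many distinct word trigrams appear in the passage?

33 tokens → 31 trigram windows in total.
Repeated trigrams (each contributes count−1 duplicates):
  it it near: 3
  it it it: 2
3 duplicate windows → 31 − 3 = 28 distinct.

28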